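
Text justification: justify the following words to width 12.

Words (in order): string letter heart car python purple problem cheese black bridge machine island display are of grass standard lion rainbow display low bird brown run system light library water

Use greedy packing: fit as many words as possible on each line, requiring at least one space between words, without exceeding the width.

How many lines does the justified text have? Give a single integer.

Line 1: ['string'] (min_width=6, slack=6)
Line 2: ['letter', 'heart'] (min_width=12, slack=0)
Line 3: ['car', 'python'] (min_width=10, slack=2)
Line 4: ['purple'] (min_width=6, slack=6)
Line 5: ['problem'] (min_width=7, slack=5)
Line 6: ['cheese', 'black'] (min_width=12, slack=0)
Line 7: ['bridge'] (min_width=6, slack=6)
Line 8: ['machine'] (min_width=7, slack=5)
Line 9: ['island'] (min_width=6, slack=6)
Line 10: ['display', 'are'] (min_width=11, slack=1)
Line 11: ['of', 'grass'] (min_width=8, slack=4)
Line 12: ['standard'] (min_width=8, slack=4)
Line 13: ['lion', 'rainbow'] (min_width=12, slack=0)
Line 14: ['display', 'low'] (min_width=11, slack=1)
Line 15: ['bird', 'brown'] (min_width=10, slack=2)
Line 16: ['run', 'system'] (min_width=10, slack=2)
Line 17: ['light'] (min_width=5, slack=7)
Line 18: ['library'] (min_width=7, slack=5)
Line 19: ['water'] (min_width=5, slack=7)
Total lines: 19

Answer: 19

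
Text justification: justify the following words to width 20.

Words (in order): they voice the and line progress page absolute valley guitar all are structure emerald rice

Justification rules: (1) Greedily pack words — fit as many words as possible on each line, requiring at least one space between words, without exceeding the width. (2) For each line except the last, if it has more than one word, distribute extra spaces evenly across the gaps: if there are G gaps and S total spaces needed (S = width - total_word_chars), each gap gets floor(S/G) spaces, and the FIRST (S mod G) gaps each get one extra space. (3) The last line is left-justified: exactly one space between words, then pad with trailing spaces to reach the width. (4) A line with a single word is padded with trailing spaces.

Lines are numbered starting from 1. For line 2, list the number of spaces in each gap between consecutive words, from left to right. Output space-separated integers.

Answer: 2 2

Derivation:
Line 1: ['they', 'voice', 'the', 'and'] (min_width=18, slack=2)
Line 2: ['line', 'progress', 'page'] (min_width=18, slack=2)
Line 3: ['absolute', 'valley'] (min_width=15, slack=5)
Line 4: ['guitar', 'all', 'are'] (min_width=14, slack=6)
Line 5: ['structure', 'emerald'] (min_width=17, slack=3)
Line 6: ['rice'] (min_width=4, slack=16)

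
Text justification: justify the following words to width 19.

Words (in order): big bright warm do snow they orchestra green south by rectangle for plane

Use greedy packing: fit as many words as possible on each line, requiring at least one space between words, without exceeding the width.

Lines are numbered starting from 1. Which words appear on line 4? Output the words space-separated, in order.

Answer: rectangle for plane

Derivation:
Line 1: ['big', 'bright', 'warm', 'do'] (min_width=18, slack=1)
Line 2: ['snow', 'they', 'orchestra'] (min_width=19, slack=0)
Line 3: ['green', 'south', 'by'] (min_width=14, slack=5)
Line 4: ['rectangle', 'for', 'plane'] (min_width=19, slack=0)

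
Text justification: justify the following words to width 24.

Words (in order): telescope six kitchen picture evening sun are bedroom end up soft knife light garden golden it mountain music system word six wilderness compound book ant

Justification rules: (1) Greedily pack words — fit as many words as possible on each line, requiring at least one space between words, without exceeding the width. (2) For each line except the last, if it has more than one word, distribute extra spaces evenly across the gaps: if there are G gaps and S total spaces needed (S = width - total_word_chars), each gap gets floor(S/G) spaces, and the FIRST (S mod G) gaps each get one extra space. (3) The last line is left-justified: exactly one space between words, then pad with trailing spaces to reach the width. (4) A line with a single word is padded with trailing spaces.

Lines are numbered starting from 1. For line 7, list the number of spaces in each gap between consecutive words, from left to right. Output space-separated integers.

Line 1: ['telescope', 'six', 'kitchen'] (min_width=21, slack=3)
Line 2: ['picture', 'evening', 'sun', 'are'] (min_width=23, slack=1)
Line 3: ['bedroom', 'end', 'up', 'soft'] (min_width=19, slack=5)
Line 4: ['knife', 'light', 'garden'] (min_width=18, slack=6)
Line 5: ['golden', 'it', 'mountain', 'music'] (min_width=24, slack=0)
Line 6: ['system', 'word', 'six'] (min_width=15, slack=9)
Line 7: ['wilderness', 'compound', 'book'] (min_width=24, slack=0)
Line 8: ['ant'] (min_width=3, slack=21)

Answer: 1 1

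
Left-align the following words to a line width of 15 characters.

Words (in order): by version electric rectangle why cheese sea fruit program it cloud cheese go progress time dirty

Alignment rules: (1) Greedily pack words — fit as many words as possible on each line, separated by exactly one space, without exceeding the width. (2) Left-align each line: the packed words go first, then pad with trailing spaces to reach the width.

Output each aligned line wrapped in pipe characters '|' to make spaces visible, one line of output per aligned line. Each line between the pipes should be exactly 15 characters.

Line 1: ['by', 'version'] (min_width=10, slack=5)
Line 2: ['electric'] (min_width=8, slack=7)
Line 3: ['rectangle', 'why'] (min_width=13, slack=2)
Line 4: ['cheese', 'sea'] (min_width=10, slack=5)
Line 5: ['fruit', 'program'] (min_width=13, slack=2)
Line 6: ['it', 'cloud', 'cheese'] (min_width=15, slack=0)
Line 7: ['go', 'progress'] (min_width=11, slack=4)
Line 8: ['time', 'dirty'] (min_width=10, slack=5)

Answer: |by version     |
|electric       |
|rectangle why  |
|cheese sea     |
|fruit program  |
|it cloud cheese|
|go progress    |
|time dirty     |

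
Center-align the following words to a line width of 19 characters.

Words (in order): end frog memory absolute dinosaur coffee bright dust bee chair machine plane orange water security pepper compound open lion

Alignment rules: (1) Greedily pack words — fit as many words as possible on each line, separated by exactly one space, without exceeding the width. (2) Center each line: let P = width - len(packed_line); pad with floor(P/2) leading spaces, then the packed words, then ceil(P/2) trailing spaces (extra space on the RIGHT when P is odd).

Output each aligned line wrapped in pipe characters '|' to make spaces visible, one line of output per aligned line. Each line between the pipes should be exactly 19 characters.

Line 1: ['end', 'frog', 'memory'] (min_width=15, slack=4)
Line 2: ['absolute', 'dinosaur'] (min_width=17, slack=2)
Line 3: ['coffee', 'bright', 'dust'] (min_width=18, slack=1)
Line 4: ['bee', 'chair', 'machine'] (min_width=17, slack=2)
Line 5: ['plane', 'orange', 'water'] (min_width=18, slack=1)
Line 6: ['security', 'pepper'] (min_width=15, slack=4)
Line 7: ['compound', 'open', 'lion'] (min_width=18, slack=1)

Answer: |  end frog memory  |
| absolute dinosaur |
|coffee bright dust |
| bee chair machine |
|plane orange water |
|  security pepper  |
|compound open lion |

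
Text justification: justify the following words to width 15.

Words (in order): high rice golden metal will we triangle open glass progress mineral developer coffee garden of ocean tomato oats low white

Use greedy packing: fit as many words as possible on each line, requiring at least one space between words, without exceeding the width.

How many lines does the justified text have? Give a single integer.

Answer: 10

Derivation:
Line 1: ['high', 'rice'] (min_width=9, slack=6)
Line 2: ['golden', 'metal'] (min_width=12, slack=3)
Line 3: ['will', 'we'] (min_width=7, slack=8)
Line 4: ['triangle', 'open'] (min_width=13, slack=2)
Line 5: ['glass', 'progress'] (min_width=14, slack=1)
Line 6: ['mineral'] (min_width=7, slack=8)
Line 7: ['developer'] (min_width=9, slack=6)
Line 8: ['coffee', 'garden'] (min_width=13, slack=2)
Line 9: ['of', 'ocean', 'tomato'] (min_width=15, slack=0)
Line 10: ['oats', 'low', 'white'] (min_width=14, slack=1)
Total lines: 10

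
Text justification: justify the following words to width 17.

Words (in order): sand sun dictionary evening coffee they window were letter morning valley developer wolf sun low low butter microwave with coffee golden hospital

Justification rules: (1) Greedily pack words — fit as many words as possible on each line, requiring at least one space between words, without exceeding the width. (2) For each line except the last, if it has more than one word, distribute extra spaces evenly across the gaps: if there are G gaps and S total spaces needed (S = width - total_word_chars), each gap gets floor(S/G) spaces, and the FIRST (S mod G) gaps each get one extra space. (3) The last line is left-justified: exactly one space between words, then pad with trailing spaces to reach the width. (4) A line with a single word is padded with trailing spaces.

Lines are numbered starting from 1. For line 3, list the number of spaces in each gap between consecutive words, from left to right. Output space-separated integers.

Line 1: ['sand', 'sun'] (min_width=8, slack=9)
Line 2: ['dictionary'] (min_width=10, slack=7)
Line 3: ['evening', 'coffee'] (min_width=14, slack=3)
Line 4: ['they', 'window', 'were'] (min_width=16, slack=1)
Line 5: ['letter', 'morning'] (min_width=14, slack=3)
Line 6: ['valley', 'developer'] (min_width=16, slack=1)
Line 7: ['wolf', 'sun', 'low', 'low'] (min_width=16, slack=1)
Line 8: ['butter', 'microwave'] (min_width=16, slack=1)
Line 9: ['with', 'coffee'] (min_width=11, slack=6)
Line 10: ['golden', 'hospital'] (min_width=15, slack=2)

Answer: 4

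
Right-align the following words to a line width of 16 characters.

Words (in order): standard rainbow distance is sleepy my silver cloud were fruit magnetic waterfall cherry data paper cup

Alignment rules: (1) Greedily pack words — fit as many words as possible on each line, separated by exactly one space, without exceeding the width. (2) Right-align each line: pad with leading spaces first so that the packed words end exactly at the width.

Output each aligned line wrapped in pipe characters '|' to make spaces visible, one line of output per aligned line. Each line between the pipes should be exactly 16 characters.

Line 1: ['standard', 'rainbow'] (min_width=16, slack=0)
Line 2: ['distance', 'is'] (min_width=11, slack=5)
Line 3: ['sleepy', 'my', 'silver'] (min_width=16, slack=0)
Line 4: ['cloud', 'were', 'fruit'] (min_width=16, slack=0)
Line 5: ['magnetic'] (min_width=8, slack=8)
Line 6: ['waterfall', 'cherry'] (min_width=16, slack=0)
Line 7: ['data', 'paper', 'cup'] (min_width=14, slack=2)

Answer: |standard rainbow|
|     distance is|
|sleepy my silver|
|cloud were fruit|
|        magnetic|
|waterfall cherry|
|  data paper cup|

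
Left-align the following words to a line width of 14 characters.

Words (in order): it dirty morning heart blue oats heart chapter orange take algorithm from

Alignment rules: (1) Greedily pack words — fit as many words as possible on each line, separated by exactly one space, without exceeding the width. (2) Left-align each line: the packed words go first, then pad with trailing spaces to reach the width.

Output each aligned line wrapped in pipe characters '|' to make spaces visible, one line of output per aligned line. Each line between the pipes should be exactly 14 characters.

Answer: |it dirty      |
|morning heart |
|blue oats     |
|heart chapter |
|orange take   |
|algorithm from|

Derivation:
Line 1: ['it', 'dirty'] (min_width=8, slack=6)
Line 2: ['morning', 'heart'] (min_width=13, slack=1)
Line 3: ['blue', 'oats'] (min_width=9, slack=5)
Line 4: ['heart', 'chapter'] (min_width=13, slack=1)
Line 5: ['orange', 'take'] (min_width=11, slack=3)
Line 6: ['algorithm', 'from'] (min_width=14, slack=0)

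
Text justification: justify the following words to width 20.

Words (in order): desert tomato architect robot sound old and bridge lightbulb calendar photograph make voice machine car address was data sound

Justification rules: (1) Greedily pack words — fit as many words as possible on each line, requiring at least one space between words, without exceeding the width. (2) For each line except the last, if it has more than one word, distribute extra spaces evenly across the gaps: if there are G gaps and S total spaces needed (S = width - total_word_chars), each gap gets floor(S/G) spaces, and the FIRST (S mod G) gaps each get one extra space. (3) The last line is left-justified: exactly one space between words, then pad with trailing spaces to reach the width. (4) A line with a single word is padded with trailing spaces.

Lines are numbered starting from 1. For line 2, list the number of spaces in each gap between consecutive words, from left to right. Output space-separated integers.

Line 1: ['desert', 'tomato'] (min_width=13, slack=7)
Line 2: ['architect', 'robot'] (min_width=15, slack=5)
Line 3: ['sound', 'old', 'and', 'bridge'] (min_width=20, slack=0)
Line 4: ['lightbulb', 'calendar'] (min_width=18, slack=2)
Line 5: ['photograph', 'make'] (min_width=15, slack=5)
Line 6: ['voice', 'machine', 'car'] (min_width=17, slack=3)
Line 7: ['address', 'was', 'data'] (min_width=16, slack=4)
Line 8: ['sound'] (min_width=5, slack=15)

Answer: 6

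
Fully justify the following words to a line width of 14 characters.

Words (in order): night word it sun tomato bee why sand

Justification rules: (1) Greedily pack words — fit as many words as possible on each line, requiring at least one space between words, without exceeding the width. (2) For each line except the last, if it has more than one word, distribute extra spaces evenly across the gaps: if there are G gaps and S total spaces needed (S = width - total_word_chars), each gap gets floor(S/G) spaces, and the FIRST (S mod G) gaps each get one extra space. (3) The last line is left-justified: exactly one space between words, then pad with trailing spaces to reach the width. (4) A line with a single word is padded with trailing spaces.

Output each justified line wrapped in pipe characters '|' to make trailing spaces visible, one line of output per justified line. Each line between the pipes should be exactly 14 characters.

Line 1: ['night', 'word', 'it'] (min_width=13, slack=1)
Line 2: ['sun', 'tomato', 'bee'] (min_width=14, slack=0)
Line 3: ['why', 'sand'] (min_width=8, slack=6)

Answer: |night  word it|
|sun tomato bee|
|why sand      |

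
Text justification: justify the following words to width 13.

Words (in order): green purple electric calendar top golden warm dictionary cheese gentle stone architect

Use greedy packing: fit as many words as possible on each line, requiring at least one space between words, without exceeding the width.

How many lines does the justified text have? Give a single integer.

Answer: 8

Derivation:
Line 1: ['green', 'purple'] (min_width=12, slack=1)
Line 2: ['electric'] (min_width=8, slack=5)
Line 3: ['calendar', 'top'] (min_width=12, slack=1)
Line 4: ['golden', 'warm'] (min_width=11, slack=2)
Line 5: ['dictionary'] (min_width=10, slack=3)
Line 6: ['cheese', 'gentle'] (min_width=13, slack=0)
Line 7: ['stone'] (min_width=5, slack=8)
Line 8: ['architect'] (min_width=9, slack=4)
Total lines: 8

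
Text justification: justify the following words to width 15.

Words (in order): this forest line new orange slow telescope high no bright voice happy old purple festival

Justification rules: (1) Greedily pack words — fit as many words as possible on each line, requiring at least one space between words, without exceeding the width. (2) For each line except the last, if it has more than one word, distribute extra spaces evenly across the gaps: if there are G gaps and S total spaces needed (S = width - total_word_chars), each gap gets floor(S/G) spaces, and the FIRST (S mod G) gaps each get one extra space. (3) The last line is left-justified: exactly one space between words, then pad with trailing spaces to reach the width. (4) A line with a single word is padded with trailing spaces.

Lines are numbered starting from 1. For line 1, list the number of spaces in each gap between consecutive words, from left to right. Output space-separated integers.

Answer: 5

Derivation:
Line 1: ['this', 'forest'] (min_width=11, slack=4)
Line 2: ['line', 'new', 'orange'] (min_width=15, slack=0)
Line 3: ['slow', 'telescope'] (min_width=14, slack=1)
Line 4: ['high', 'no', 'bright'] (min_width=14, slack=1)
Line 5: ['voice', 'happy', 'old'] (min_width=15, slack=0)
Line 6: ['purple', 'festival'] (min_width=15, slack=0)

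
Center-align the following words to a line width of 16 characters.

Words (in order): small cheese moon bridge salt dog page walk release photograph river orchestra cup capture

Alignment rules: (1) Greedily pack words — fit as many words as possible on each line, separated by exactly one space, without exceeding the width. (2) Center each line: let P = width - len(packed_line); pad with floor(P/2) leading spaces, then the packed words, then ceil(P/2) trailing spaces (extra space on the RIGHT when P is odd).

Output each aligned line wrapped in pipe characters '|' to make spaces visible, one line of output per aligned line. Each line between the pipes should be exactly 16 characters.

Answer: |  small cheese  |
|moon bridge salt|
| dog page walk  |
|    release     |
|photograph river|
| orchestra cup  |
|    capture     |

Derivation:
Line 1: ['small', 'cheese'] (min_width=12, slack=4)
Line 2: ['moon', 'bridge', 'salt'] (min_width=16, slack=0)
Line 3: ['dog', 'page', 'walk'] (min_width=13, slack=3)
Line 4: ['release'] (min_width=7, slack=9)
Line 5: ['photograph', 'river'] (min_width=16, slack=0)
Line 6: ['orchestra', 'cup'] (min_width=13, slack=3)
Line 7: ['capture'] (min_width=7, slack=9)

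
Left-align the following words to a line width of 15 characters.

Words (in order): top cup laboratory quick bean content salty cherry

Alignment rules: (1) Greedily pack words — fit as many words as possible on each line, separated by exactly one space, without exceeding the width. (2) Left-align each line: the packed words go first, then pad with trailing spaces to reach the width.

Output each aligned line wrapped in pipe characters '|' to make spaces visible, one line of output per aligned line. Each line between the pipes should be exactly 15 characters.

Answer: |top cup        |
|laboratory     |
|quick bean     |
|content salty  |
|cherry         |

Derivation:
Line 1: ['top', 'cup'] (min_width=7, slack=8)
Line 2: ['laboratory'] (min_width=10, slack=5)
Line 3: ['quick', 'bean'] (min_width=10, slack=5)
Line 4: ['content', 'salty'] (min_width=13, slack=2)
Line 5: ['cherry'] (min_width=6, slack=9)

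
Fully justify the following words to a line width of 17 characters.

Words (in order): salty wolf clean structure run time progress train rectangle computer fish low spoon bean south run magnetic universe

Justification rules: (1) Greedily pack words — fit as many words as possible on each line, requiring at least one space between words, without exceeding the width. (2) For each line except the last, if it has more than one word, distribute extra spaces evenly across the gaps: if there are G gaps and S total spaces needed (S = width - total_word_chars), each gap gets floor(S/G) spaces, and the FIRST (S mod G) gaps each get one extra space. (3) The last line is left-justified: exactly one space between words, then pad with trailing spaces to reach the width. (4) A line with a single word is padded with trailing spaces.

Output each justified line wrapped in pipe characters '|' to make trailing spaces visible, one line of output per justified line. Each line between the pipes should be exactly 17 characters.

Answer: |salty  wolf clean|
|structure     run|
|time     progress|
|train   rectangle|
|computer fish low|
|spoon  bean south|
|run      magnetic|
|universe         |

Derivation:
Line 1: ['salty', 'wolf', 'clean'] (min_width=16, slack=1)
Line 2: ['structure', 'run'] (min_width=13, slack=4)
Line 3: ['time', 'progress'] (min_width=13, slack=4)
Line 4: ['train', 'rectangle'] (min_width=15, slack=2)
Line 5: ['computer', 'fish', 'low'] (min_width=17, slack=0)
Line 6: ['spoon', 'bean', 'south'] (min_width=16, slack=1)
Line 7: ['run', 'magnetic'] (min_width=12, slack=5)
Line 8: ['universe'] (min_width=8, slack=9)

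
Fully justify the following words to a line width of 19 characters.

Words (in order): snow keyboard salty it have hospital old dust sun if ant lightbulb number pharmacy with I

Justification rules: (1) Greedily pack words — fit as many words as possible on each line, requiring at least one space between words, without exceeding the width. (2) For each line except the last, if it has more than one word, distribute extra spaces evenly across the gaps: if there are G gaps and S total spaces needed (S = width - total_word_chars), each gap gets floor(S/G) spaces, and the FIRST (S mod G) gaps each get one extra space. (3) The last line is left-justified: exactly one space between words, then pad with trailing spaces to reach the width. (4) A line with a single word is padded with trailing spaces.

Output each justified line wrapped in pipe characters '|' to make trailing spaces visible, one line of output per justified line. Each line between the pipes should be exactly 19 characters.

Line 1: ['snow', 'keyboard', 'salty'] (min_width=19, slack=0)
Line 2: ['it', 'have', 'hospital'] (min_width=16, slack=3)
Line 3: ['old', 'dust', 'sun', 'if', 'ant'] (min_width=19, slack=0)
Line 4: ['lightbulb', 'number'] (min_width=16, slack=3)
Line 5: ['pharmacy', 'with', 'I'] (min_width=15, slack=4)

Answer: |snow keyboard salty|
|it   have  hospital|
|old dust sun if ant|
|lightbulb    number|
|pharmacy with I    |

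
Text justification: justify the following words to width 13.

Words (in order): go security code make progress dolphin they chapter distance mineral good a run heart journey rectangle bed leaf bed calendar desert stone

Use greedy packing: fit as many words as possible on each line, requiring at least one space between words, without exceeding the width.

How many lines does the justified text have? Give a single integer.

Answer: 13

Derivation:
Line 1: ['go', 'security'] (min_width=11, slack=2)
Line 2: ['code', 'make'] (min_width=9, slack=4)
Line 3: ['progress'] (min_width=8, slack=5)
Line 4: ['dolphin', 'they'] (min_width=12, slack=1)
Line 5: ['chapter'] (min_width=7, slack=6)
Line 6: ['distance'] (min_width=8, slack=5)
Line 7: ['mineral', 'good'] (min_width=12, slack=1)
Line 8: ['a', 'run', 'heart'] (min_width=11, slack=2)
Line 9: ['journey'] (min_width=7, slack=6)
Line 10: ['rectangle', 'bed'] (min_width=13, slack=0)
Line 11: ['leaf', 'bed'] (min_width=8, slack=5)
Line 12: ['calendar'] (min_width=8, slack=5)
Line 13: ['desert', 'stone'] (min_width=12, slack=1)
Total lines: 13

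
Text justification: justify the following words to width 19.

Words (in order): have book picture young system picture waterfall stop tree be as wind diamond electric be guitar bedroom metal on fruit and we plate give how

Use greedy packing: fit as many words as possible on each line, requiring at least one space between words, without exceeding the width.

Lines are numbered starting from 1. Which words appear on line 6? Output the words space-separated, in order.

Line 1: ['have', 'book', 'picture'] (min_width=17, slack=2)
Line 2: ['young', 'system'] (min_width=12, slack=7)
Line 3: ['picture', 'waterfall'] (min_width=17, slack=2)
Line 4: ['stop', 'tree', 'be', 'as'] (min_width=15, slack=4)
Line 5: ['wind', 'diamond'] (min_width=12, slack=7)
Line 6: ['electric', 'be', 'guitar'] (min_width=18, slack=1)
Line 7: ['bedroom', 'metal', 'on'] (min_width=16, slack=3)
Line 8: ['fruit', 'and', 'we', 'plate'] (min_width=18, slack=1)
Line 9: ['give', 'how'] (min_width=8, slack=11)

Answer: electric be guitar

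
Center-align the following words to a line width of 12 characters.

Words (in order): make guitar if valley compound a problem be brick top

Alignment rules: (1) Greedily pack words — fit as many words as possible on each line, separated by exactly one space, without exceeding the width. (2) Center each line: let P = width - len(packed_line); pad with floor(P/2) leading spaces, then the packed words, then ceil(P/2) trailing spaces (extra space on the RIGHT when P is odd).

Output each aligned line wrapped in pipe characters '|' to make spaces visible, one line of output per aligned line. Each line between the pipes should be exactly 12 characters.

Answer: |make guitar |
| if valley  |
| compound a |
| problem be |
| brick top  |

Derivation:
Line 1: ['make', 'guitar'] (min_width=11, slack=1)
Line 2: ['if', 'valley'] (min_width=9, slack=3)
Line 3: ['compound', 'a'] (min_width=10, slack=2)
Line 4: ['problem', 'be'] (min_width=10, slack=2)
Line 5: ['brick', 'top'] (min_width=9, slack=3)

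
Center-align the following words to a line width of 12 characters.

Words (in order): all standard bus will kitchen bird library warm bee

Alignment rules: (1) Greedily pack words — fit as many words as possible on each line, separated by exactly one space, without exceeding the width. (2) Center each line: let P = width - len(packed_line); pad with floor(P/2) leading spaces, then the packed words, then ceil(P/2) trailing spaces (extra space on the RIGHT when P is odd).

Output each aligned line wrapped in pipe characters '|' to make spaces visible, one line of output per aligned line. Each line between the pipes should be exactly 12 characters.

Line 1: ['all', 'standard'] (min_width=12, slack=0)
Line 2: ['bus', 'will'] (min_width=8, slack=4)
Line 3: ['kitchen', 'bird'] (min_width=12, slack=0)
Line 4: ['library', 'warm'] (min_width=12, slack=0)
Line 5: ['bee'] (min_width=3, slack=9)

Answer: |all standard|
|  bus will  |
|kitchen bird|
|library warm|
|    bee     |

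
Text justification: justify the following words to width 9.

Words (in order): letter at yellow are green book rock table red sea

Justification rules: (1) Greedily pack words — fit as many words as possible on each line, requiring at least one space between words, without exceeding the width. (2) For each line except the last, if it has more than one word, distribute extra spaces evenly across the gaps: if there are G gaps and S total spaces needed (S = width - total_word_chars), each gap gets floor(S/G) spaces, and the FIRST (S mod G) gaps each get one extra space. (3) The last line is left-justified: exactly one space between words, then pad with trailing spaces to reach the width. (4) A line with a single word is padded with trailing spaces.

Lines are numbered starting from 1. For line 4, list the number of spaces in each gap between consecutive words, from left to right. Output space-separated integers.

Line 1: ['letter', 'at'] (min_width=9, slack=0)
Line 2: ['yellow'] (min_width=6, slack=3)
Line 3: ['are', 'green'] (min_width=9, slack=0)
Line 4: ['book', 'rock'] (min_width=9, slack=0)
Line 5: ['table', 'red'] (min_width=9, slack=0)
Line 6: ['sea'] (min_width=3, slack=6)

Answer: 1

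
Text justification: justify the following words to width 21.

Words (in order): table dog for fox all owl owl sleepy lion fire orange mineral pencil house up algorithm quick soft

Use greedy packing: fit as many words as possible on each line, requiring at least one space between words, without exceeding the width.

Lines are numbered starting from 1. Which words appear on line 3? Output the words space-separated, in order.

Line 1: ['table', 'dog', 'for', 'fox', 'all'] (min_width=21, slack=0)
Line 2: ['owl', 'owl', 'sleepy', 'lion'] (min_width=19, slack=2)
Line 3: ['fire', 'orange', 'mineral'] (min_width=19, slack=2)
Line 4: ['pencil', 'house', 'up'] (min_width=15, slack=6)
Line 5: ['algorithm', 'quick', 'soft'] (min_width=20, slack=1)

Answer: fire orange mineral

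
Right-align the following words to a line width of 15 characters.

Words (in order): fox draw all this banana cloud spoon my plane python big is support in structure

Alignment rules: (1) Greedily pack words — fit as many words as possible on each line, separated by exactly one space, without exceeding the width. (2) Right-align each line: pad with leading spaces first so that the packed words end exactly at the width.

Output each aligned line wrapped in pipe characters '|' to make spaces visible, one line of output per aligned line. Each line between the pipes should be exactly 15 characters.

Line 1: ['fox', 'draw', 'all'] (min_width=12, slack=3)
Line 2: ['this', 'banana'] (min_width=11, slack=4)
Line 3: ['cloud', 'spoon', 'my'] (min_width=14, slack=1)
Line 4: ['plane', 'python'] (min_width=12, slack=3)
Line 5: ['big', 'is', 'support'] (min_width=14, slack=1)
Line 6: ['in', 'structure'] (min_width=12, slack=3)

Answer: |   fox draw all|
|    this banana|
| cloud spoon my|
|   plane python|
| big is support|
|   in structure|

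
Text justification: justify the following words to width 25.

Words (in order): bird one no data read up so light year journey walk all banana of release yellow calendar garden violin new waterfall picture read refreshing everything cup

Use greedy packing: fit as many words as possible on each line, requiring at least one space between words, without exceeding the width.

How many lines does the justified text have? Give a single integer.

Line 1: ['bird', 'one', 'no', 'data', 'read', 'up'] (min_width=24, slack=1)
Line 2: ['so', 'light', 'year', 'journey'] (min_width=21, slack=4)
Line 3: ['walk', 'all', 'banana', 'of'] (min_width=18, slack=7)
Line 4: ['release', 'yellow', 'calendar'] (min_width=23, slack=2)
Line 5: ['garden', 'violin', 'new'] (min_width=17, slack=8)
Line 6: ['waterfall', 'picture', 'read'] (min_width=22, slack=3)
Line 7: ['refreshing', 'everything', 'cup'] (min_width=25, slack=0)
Total lines: 7

Answer: 7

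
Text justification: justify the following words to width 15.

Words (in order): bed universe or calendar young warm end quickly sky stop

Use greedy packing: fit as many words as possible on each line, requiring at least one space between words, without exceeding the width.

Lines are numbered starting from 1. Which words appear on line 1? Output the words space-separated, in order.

Line 1: ['bed', 'universe', 'or'] (min_width=15, slack=0)
Line 2: ['calendar', 'young'] (min_width=14, slack=1)
Line 3: ['warm', 'end'] (min_width=8, slack=7)
Line 4: ['quickly', 'sky'] (min_width=11, slack=4)
Line 5: ['stop'] (min_width=4, slack=11)

Answer: bed universe or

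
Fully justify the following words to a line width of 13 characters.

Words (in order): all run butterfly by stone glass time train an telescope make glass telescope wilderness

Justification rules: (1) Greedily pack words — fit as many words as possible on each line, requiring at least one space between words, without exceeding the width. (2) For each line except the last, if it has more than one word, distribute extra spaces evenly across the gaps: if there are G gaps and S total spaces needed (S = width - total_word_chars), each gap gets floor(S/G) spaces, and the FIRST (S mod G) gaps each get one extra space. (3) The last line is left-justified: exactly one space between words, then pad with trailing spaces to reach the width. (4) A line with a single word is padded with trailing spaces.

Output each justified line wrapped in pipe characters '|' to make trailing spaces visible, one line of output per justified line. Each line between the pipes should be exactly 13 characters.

Answer: |all       run|
|butterfly  by|
|stone   glass|
|time train an|
|telescope    |
|make    glass|
|telescope    |
|wilderness   |

Derivation:
Line 1: ['all', 'run'] (min_width=7, slack=6)
Line 2: ['butterfly', 'by'] (min_width=12, slack=1)
Line 3: ['stone', 'glass'] (min_width=11, slack=2)
Line 4: ['time', 'train', 'an'] (min_width=13, slack=0)
Line 5: ['telescope'] (min_width=9, slack=4)
Line 6: ['make', 'glass'] (min_width=10, slack=3)
Line 7: ['telescope'] (min_width=9, slack=4)
Line 8: ['wilderness'] (min_width=10, slack=3)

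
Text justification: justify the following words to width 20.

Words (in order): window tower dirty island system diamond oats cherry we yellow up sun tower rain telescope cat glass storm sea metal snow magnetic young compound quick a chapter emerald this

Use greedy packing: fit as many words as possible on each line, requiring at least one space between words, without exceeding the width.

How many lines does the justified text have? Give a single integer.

Line 1: ['window', 'tower', 'dirty'] (min_width=18, slack=2)
Line 2: ['island', 'system'] (min_width=13, slack=7)
Line 3: ['diamond', 'oats', 'cherry'] (min_width=19, slack=1)
Line 4: ['we', 'yellow', 'up', 'sun'] (min_width=16, slack=4)
Line 5: ['tower', 'rain', 'telescope'] (min_width=20, slack=0)
Line 6: ['cat', 'glass', 'storm', 'sea'] (min_width=19, slack=1)
Line 7: ['metal', 'snow', 'magnetic'] (min_width=19, slack=1)
Line 8: ['young', 'compound', 'quick'] (min_width=20, slack=0)
Line 9: ['a', 'chapter', 'emerald'] (min_width=17, slack=3)
Line 10: ['this'] (min_width=4, slack=16)
Total lines: 10

Answer: 10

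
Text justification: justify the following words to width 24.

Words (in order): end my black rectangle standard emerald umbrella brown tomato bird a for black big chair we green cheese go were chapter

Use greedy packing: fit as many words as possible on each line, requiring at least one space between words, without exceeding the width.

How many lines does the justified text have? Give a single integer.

Answer: 6

Derivation:
Line 1: ['end', 'my', 'black', 'rectangle'] (min_width=22, slack=2)
Line 2: ['standard', 'emerald'] (min_width=16, slack=8)
Line 3: ['umbrella', 'brown', 'tomato'] (min_width=21, slack=3)
Line 4: ['bird', 'a', 'for', 'black', 'big'] (min_width=20, slack=4)
Line 5: ['chair', 'we', 'green', 'cheese', 'go'] (min_width=24, slack=0)
Line 6: ['were', 'chapter'] (min_width=12, slack=12)
Total lines: 6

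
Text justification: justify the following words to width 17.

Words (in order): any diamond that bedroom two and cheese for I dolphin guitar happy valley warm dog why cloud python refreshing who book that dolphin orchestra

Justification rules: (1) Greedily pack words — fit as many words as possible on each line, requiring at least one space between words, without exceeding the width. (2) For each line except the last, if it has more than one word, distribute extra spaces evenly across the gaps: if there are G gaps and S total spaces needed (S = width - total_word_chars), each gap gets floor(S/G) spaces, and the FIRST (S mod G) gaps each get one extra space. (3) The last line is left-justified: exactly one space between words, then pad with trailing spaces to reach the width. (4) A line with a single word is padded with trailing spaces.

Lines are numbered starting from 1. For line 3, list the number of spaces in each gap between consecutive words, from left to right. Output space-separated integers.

Answer: 4 3

Derivation:
Line 1: ['any', 'diamond', 'that'] (min_width=16, slack=1)
Line 2: ['bedroom', 'two', 'and'] (min_width=15, slack=2)
Line 3: ['cheese', 'for', 'I'] (min_width=12, slack=5)
Line 4: ['dolphin', 'guitar'] (min_width=14, slack=3)
Line 5: ['happy', 'valley', 'warm'] (min_width=17, slack=0)
Line 6: ['dog', 'why', 'cloud'] (min_width=13, slack=4)
Line 7: ['python', 'refreshing'] (min_width=17, slack=0)
Line 8: ['who', 'book', 'that'] (min_width=13, slack=4)
Line 9: ['dolphin', 'orchestra'] (min_width=17, slack=0)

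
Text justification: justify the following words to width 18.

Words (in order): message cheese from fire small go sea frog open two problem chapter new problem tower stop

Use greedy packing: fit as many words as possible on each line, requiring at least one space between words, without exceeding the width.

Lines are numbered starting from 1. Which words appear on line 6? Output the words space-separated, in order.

Answer: stop

Derivation:
Line 1: ['message', 'cheese'] (min_width=14, slack=4)
Line 2: ['from', 'fire', 'small', 'go'] (min_width=18, slack=0)
Line 3: ['sea', 'frog', 'open', 'two'] (min_width=17, slack=1)
Line 4: ['problem', 'chapter'] (min_width=15, slack=3)
Line 5: ['new', 'problem', 'tower'] (min_width=17, slack=1)
Line 6: ['stop'] (min_width=4, slack=14)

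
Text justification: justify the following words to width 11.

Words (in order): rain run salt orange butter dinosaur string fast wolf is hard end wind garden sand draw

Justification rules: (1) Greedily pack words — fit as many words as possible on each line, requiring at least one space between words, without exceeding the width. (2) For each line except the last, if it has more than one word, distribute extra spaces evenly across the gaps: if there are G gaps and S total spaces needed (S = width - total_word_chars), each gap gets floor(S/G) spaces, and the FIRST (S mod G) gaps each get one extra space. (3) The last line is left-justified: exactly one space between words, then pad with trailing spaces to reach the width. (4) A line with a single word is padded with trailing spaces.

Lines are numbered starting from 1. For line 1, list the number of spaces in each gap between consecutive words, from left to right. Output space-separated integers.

Line 1: ['rain', 'run'] (min_width=8, slack=3)
Line 2: ['salt', 'orange'] (min_width=11, slack=0)
Line 3: ['butter'] (min_width=6, slack=5)
Line 4: ['dinosaur'] (min_width=8, slack=3)
Line 5: ['string', 'fast'] (min_width=11, slack=0)
Line 6: ['wolf', 'is'] (min_width=7, slack=4)
Line 7: ['hard', 'end'] (min_width=8, slack=3)
Line 8: ['wind', 'garden'] (min_width=11, slack=0)
Line 9: ['sand', 'draw'] (min_width=9, slack=2)

Answer: 4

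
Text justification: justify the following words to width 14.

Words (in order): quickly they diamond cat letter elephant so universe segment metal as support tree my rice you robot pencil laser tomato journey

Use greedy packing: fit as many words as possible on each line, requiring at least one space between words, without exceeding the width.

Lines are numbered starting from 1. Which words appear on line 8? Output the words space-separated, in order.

Line 1: ['quickly', 'they'] (min_width=12, slack=2)
Line 2: ['diamond', 'cat'] (min_width=11, slack=3)
Line 3: ['letter'] (min_width=6, slack=8)
Line 4: ['elephant', 'so'] (min_width=11, slack=3)
Line 5: ['universe'] (min_width=8, slack=6)
Line 6: ['segment', 'metal'] (min_width=13, slack=1)
Line 7: ['as', 'support'] (min_width=10, slack=4)
Line 8: ['tree', 'my', 'rice'] (min_width=12, slack=2)
Line 9: ['you', 'robot'] (min_width=9, slack=5)
Line 10: ['pencil', 'laser'] (min_width=12, slack=2)
Line 11: ['tomato', 'journey'] (min_width=14, slack=0)

Answer: tree my rice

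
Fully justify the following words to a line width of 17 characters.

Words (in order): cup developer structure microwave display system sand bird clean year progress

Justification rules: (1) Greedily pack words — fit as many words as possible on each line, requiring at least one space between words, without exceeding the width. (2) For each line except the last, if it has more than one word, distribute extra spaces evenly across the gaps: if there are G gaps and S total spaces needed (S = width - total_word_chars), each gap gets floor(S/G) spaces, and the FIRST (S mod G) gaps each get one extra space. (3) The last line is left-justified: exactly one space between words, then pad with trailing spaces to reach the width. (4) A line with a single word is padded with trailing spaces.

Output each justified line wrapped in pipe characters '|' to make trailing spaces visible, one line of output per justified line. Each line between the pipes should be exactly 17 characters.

Answer: |cup     developer|
|structure        |
|microwave display|
|system  sand bird|
|clean        year|
|progress         |

Derivation:
Line 1: ['cup', 'developer'] (min_width=13, slack=4)
Line 2: ['structure'] (min_width=9, slack=8)
Line 3: ['microwave', 'display'] (min_width=17, slack=0)
Line 4: ['system', 'sand', 'bird'] (min_width=16, slack=1)
Line 5: ['clean', 'year'] (min_width=10, slack=7)
Line 6: ['progress'] (min_width=8, slack=9)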